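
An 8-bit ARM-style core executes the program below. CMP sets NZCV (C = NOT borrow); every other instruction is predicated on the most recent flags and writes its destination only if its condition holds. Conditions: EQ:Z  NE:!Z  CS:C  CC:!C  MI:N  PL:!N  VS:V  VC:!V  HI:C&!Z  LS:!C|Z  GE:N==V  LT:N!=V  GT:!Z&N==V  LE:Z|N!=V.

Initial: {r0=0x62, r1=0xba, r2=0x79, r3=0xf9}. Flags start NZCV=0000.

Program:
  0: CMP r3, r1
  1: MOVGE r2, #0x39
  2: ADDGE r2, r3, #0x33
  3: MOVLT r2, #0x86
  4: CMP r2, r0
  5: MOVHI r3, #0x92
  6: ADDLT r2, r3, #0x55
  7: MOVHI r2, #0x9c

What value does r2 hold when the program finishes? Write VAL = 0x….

VAL = 0x4e

[0] flags=0010 → (cmp)
[1] flags=0010 GE?T → r2=0x39
[2] flags=0010 GE?T → r2=0x2c
[3] flags=0010 LT?F → skip
[4] flags=1000 → (cmp)
[5] flags=1000 HI?F → skip
[6] flags=1000 LT?T → r2=0x4e
[7] flags=1000 HI?F → skip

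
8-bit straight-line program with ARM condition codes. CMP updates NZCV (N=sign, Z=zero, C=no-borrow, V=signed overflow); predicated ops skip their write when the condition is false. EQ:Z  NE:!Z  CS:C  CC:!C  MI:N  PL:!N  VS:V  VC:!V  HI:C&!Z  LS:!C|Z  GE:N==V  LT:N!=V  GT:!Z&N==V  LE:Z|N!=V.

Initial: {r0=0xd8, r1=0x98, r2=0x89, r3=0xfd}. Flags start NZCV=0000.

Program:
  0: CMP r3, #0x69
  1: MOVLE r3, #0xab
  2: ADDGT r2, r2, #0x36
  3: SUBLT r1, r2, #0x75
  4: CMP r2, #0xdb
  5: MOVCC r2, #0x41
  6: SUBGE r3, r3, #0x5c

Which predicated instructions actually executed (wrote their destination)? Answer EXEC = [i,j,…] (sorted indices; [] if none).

[0] flags=1010 → (cmp)
[1] flags=1010 LE?T → r3=0xab
[2] flags=1010 GT?F → skip
[3] flags=1010 LT?T → r1=0x14
[4] flags=1000 → (cmp)
[5] flags=1000 CC?T → r2=0x41
[6] flags=1000 GE?F → skip

EXEC = [1,3,5]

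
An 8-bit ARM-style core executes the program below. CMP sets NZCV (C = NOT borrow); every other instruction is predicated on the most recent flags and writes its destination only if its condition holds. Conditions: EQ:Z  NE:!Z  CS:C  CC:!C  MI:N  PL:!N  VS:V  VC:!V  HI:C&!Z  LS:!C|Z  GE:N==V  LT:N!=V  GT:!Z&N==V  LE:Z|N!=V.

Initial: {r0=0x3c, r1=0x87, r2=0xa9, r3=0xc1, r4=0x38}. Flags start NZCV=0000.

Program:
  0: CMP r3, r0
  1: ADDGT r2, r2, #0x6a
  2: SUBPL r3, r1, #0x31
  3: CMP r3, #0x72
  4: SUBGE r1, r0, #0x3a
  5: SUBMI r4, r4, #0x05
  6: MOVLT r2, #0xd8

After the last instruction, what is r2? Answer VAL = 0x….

VAL = 0xd8

[0] flags=1010 → (cmp)
[1] flags=1010 GT?F → skip
[2] flags=1010 PL?F → skip
[3] flags=0011 → (cmp)
[4] flags=0011 GE?F → skip
[5] flags=0011 MI?F → skip
[6] flags=0011 LT?T → r2=0xd8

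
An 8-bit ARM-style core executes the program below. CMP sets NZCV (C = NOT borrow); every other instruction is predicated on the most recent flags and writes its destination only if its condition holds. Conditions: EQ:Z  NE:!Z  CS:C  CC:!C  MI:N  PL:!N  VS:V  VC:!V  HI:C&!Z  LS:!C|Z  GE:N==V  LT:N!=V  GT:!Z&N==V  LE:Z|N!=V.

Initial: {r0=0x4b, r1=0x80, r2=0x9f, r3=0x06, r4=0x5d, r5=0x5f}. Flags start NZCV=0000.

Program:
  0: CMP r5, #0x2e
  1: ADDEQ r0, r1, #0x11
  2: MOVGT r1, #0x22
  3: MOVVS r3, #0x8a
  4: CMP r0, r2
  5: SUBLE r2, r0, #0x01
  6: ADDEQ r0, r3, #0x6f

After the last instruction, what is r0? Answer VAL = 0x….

0: ✓ CMP  NZCV=0010
1: · ADDEQ
2: ✓ MOVGT  r1←0x22
3: · MOVVS
4: ✓ CMP  NZCV=1001
5: · SUBLE
6: · ADDEQ

VAL = 0x4b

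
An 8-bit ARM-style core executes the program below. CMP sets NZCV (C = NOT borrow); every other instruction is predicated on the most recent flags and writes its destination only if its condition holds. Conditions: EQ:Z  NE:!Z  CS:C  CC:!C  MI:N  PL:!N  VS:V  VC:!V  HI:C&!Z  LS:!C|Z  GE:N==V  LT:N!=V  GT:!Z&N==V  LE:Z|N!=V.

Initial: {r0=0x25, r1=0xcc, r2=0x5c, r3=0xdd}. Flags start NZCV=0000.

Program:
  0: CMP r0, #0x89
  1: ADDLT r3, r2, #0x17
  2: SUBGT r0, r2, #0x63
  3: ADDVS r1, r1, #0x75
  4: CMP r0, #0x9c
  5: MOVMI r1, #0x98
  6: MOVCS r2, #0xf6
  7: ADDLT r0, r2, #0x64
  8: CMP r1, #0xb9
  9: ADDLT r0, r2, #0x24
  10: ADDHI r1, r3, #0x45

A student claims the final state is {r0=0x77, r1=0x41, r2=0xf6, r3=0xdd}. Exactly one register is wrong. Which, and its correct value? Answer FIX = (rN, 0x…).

[0] flags=1001 → (cmp)
[1] flags=1001 LT?F → skip
[2] flags=1001 GT?T → r0=0xf9
[3] flags=1001 VS?T → r1=0x41
[4] flags=0010 → (cmp)
[5] flags=0010 MI?F → skip
[6] flags=0010 CS?T → r2=0xf6
[7] flags=0010 LT?F → skip
[8] flags=1001 → (cmp)
[9] flags=1001 LT?F → skip
[10] flags=1001 HI?F → skip

FIX = (r0, 0xf9)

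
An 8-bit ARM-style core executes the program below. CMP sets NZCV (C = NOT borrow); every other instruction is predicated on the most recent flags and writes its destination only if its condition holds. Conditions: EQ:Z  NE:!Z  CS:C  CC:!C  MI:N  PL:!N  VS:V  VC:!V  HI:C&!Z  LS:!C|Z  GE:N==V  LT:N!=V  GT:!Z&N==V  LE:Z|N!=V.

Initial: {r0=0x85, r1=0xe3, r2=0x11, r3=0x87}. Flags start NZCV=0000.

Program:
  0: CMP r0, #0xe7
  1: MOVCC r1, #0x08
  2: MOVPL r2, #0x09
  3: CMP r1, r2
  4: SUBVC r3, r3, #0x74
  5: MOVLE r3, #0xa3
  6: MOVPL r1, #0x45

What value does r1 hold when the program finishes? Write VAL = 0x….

VAL = 0x08

[0] flags=1000 → (cmp)
[1] flags=1000 CC?T → r1=0x08
[2] flags=1000 PL?F → skip
[3] flags=1000 → (cmp)
[4] flags=1000 VC?T → r3=0x13
[5] flags=1000 LE?T → r3=0xa3
[6] flags=1000 PL?F → skip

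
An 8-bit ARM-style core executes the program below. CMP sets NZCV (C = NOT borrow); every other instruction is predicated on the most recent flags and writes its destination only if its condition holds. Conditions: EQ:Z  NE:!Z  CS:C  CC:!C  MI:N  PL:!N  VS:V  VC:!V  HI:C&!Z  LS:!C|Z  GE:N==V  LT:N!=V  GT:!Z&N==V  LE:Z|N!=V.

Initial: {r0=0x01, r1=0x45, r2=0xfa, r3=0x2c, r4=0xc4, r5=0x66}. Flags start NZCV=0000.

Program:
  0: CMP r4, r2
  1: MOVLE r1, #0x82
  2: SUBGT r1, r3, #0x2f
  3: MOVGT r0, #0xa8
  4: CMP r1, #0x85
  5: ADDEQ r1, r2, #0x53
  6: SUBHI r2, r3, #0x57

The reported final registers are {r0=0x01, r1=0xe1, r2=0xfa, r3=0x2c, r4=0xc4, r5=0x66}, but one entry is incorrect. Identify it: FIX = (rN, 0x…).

FIX = (r1, 0x82)

0: ✓ CMP  NZCV=1000
1: ✓ MOVLE  r1←0x82
2: · SUBGT
3: · MOVGT
4: ✓ CMP  NZCV=1000
5: · ADDEQ
6: · SUBHI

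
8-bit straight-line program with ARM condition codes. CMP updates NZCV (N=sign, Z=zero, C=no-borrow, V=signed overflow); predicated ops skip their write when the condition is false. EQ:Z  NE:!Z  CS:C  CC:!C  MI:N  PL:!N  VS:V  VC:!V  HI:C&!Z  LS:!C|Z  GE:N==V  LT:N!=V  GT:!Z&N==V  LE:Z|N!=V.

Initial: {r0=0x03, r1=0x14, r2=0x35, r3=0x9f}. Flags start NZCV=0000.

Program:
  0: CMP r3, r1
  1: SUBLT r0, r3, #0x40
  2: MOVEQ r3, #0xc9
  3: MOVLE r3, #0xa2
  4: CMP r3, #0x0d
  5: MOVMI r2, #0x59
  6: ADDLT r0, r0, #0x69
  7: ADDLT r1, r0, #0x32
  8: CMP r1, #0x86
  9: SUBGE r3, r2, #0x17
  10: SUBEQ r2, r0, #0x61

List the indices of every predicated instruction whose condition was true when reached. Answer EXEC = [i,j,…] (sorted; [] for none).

0: ✓ CMP  NZCV=1010
1: ✓ SUBLT  r0←0x5f
2: · MOVEQ
3: ✓ MOVLE  r3←0xa2
4: ✓ CMP  NZCV=1010
5: ✓ MOVMI  r2←0x59
6: ✓ ADDLT  r0←0xc8
7: ✓ ADDLT  r1←0xfa
8: ✓ CMP  NZCV=0010
9: ✓ SUBGE  r3←0x42
10: · SUBEQ

EXEC = [1,3,5,6,7,9]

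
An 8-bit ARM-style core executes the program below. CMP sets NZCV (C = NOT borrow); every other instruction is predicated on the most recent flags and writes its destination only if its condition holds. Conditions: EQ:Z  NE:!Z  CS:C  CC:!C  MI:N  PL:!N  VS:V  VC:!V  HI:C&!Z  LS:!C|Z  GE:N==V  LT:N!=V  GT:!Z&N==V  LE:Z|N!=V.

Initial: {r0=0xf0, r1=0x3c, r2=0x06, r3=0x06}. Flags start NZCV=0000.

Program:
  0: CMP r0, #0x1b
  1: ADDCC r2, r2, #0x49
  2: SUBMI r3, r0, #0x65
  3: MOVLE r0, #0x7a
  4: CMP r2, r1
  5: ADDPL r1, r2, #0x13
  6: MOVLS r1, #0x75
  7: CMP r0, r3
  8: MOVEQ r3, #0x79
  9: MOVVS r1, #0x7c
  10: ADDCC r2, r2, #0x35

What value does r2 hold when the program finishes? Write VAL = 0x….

VAL = 0x3b

0: ✓ CMP  NZCV=1010
1: · ADDCC
2: ✓ SUBMI  r3←0x8b
3: ✓ MOVLE  r0←0x7a
4: ✓ CMP  NZCV=1000
5: · ADDPL
6: ✓ MOVLS  r1←0x75
7: ✓ CMP  NZCV=1001
8: · MOVEQ
9: ✓ MOVVS  r1←0x7c
10: ✓ ADDCC  r2←0x3b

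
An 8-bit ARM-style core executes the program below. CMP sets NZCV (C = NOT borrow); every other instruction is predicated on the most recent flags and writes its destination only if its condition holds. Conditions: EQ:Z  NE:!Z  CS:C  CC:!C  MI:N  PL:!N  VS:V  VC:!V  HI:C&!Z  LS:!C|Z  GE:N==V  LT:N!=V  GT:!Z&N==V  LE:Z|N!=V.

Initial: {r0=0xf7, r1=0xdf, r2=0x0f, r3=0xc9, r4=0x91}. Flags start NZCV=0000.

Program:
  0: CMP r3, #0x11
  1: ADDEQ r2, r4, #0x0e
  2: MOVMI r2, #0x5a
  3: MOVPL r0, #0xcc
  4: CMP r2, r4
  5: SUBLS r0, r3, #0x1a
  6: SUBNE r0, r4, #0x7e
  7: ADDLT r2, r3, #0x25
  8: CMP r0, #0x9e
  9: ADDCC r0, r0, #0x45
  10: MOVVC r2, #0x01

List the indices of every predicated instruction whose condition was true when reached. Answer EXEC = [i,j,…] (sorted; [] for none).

EXEC = [2,5,6,9,10]

0: ✓ CMP  NZCV=1010
1: · ADDEQ
2: ✓ MOVMI  r2←0x5a
3: · MOVPL
4: ✓ CMP  NZCV=1001
5: ✓ SUBLS  r0←0xaf
6: ✓ SUBNE  r0←0x13
7: · ADDLT
8: ✓ CMP  NZCV=0000
9: ✓ ADDCC  r0←0x58
10: ✓ MOVVC  r2←0x01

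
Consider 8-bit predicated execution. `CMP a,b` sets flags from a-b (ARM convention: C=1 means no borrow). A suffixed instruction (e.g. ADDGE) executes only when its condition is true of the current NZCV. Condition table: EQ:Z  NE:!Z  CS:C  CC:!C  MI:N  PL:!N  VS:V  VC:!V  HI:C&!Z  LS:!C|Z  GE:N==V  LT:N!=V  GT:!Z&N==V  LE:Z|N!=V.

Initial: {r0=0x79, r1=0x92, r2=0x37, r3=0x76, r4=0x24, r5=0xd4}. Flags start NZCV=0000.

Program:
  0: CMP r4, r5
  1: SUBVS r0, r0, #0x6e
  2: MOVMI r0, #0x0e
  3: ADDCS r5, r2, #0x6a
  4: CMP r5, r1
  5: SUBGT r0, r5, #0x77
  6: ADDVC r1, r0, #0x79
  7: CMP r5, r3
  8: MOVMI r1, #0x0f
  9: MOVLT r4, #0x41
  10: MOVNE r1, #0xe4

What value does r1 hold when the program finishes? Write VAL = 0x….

[0] flags=0000 → (cmp)
[1] flags=0000 VS?F → skip
[2] flags=0000 MI?F → skip
[3] flags=0000 CS?F → skip
[4] flags=0010 → (cmp)
[5] flags=0010 GT?T → r0=0x5d
[6] flags=0010 VC?T → r1=0xd6
[7] flags=0011 → (cmp)
[8] flags=0011 MI?F → skip
[9] flags=0011 LT?T → r4=0x41
[10] flags=0011 NE?T → r1=0xe4

VAL = 0xe4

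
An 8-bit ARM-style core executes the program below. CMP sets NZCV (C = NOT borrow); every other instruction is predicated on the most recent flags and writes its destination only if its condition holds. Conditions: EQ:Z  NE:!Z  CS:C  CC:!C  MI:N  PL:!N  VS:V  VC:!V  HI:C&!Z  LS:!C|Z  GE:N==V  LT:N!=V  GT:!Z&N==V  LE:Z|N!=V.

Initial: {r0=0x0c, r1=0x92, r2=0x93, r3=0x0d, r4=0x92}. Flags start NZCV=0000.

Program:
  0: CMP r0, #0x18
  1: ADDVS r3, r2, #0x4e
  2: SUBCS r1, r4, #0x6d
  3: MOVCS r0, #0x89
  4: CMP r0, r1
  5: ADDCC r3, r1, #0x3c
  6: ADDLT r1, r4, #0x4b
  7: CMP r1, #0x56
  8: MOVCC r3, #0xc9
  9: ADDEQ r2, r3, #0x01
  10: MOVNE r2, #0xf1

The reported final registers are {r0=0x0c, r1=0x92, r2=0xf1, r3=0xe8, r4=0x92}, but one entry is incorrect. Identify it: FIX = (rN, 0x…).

[0] flags=1000 → (cmp)
[1] flags=1000 VS?F → skip
[2] flags=1000 CS?F → skip
[3] flags=1000 CS?F → skip
[4] flags=0000 → (cmp)
[5] flags=0000 CC?T → r3=0xce
[6] flags=0000 LT?F → skip
[7] flags=0011 → (cmp)
[8] flags=0011 CC?F → skip
[9] flags=0011 EQ?F → skip
[10] flags=0011 NE?T → r2=0xf1

FIX = (r3, 0xce)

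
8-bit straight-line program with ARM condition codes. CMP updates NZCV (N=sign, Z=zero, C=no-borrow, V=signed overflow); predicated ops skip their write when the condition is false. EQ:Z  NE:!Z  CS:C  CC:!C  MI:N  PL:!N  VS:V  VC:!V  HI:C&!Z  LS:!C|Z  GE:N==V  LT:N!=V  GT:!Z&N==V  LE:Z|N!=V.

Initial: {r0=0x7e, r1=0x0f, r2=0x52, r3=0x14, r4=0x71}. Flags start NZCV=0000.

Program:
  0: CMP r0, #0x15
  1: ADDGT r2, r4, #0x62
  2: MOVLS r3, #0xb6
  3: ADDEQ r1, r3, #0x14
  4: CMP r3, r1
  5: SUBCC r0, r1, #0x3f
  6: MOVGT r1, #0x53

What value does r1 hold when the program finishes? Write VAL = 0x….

VAL = 0x53

0: ✓ CMP  NZCV=0010
1: ✓ ADDGT  r2←0xd3
2: · MOVLS
3: · ADDEQ
4: ✓ CMP  NZCV=0010
5: · SUBCC
6: ✓ MOVGT  r1←0x53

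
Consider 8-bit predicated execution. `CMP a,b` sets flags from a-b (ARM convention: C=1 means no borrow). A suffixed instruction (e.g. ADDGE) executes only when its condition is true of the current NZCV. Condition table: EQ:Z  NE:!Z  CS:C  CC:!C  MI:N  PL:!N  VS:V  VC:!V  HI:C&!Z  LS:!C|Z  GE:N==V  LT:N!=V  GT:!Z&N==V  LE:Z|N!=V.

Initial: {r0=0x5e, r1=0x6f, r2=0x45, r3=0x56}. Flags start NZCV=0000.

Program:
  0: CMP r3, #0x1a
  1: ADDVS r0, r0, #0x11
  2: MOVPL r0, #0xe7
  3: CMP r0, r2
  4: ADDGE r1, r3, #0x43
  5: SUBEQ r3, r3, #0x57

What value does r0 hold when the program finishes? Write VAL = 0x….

[0] flags=0010 → (cmp)
[1] flags=0010 VS?F → skip
[2] flags=0010 PL?T → r0=0xe7
[3] flags=1010 → (cmp)
[4] flags=1010 GE?F → skip
[5] flags=1010 EQ?F → skip

VAL = 0xe7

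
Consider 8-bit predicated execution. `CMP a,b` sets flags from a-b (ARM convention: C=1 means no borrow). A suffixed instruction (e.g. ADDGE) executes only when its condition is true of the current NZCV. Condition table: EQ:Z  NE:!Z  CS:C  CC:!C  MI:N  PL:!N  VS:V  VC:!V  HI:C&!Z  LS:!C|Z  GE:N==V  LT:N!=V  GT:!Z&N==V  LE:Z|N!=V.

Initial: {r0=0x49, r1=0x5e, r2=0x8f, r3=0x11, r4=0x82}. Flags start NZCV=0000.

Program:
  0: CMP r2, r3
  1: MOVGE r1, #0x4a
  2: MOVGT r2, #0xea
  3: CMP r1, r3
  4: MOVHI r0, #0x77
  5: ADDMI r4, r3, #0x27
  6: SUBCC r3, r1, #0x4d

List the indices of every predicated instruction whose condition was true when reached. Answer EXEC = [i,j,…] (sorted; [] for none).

EXEC = [4]

0: ✓ CMP  NZCV=0011
1: · MOVGE
2: · MOVGT
3: ✓ CMP  NZCV=0010
4: ✓ MOVHI  r0←0x77
5: · ADDMI
6: · SUBCC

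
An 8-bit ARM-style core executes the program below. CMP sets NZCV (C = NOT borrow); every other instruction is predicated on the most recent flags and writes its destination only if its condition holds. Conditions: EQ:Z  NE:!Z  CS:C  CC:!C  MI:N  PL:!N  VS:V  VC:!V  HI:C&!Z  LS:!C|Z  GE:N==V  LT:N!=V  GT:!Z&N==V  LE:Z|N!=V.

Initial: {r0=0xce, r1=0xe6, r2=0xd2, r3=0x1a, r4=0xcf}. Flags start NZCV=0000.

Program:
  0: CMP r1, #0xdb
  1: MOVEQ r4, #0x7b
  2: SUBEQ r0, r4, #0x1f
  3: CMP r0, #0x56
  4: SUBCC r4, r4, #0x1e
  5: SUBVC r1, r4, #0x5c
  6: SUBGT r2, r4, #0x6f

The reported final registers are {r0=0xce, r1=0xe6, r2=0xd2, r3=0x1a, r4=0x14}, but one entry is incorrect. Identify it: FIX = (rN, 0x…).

FIX = (r4, 0xcf)

[0] flags=0010 → (cmp)
[1] flags=0010 EQ?F → skip
[2] flags=0010 EQ?F → skip
[3] flags=0011 → (cmp)
[4] flags=0011 CC?F → skip
[5] flags=0011 VC?F → skip
[6] flags=0011 GT?F → skip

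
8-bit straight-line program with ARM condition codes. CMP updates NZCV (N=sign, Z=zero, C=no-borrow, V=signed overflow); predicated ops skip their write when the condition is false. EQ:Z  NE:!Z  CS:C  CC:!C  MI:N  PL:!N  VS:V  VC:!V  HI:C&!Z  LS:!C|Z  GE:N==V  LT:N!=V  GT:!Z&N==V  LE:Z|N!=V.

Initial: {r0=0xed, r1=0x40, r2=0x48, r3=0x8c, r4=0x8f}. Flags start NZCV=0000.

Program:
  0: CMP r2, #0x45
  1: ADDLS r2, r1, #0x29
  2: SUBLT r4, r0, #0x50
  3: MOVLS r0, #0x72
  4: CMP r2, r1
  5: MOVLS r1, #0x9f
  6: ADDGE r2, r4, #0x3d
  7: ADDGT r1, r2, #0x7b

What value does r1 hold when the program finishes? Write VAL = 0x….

0: ✓ CMP  NZCV=0010
1: · ADDLS
2: · SUBLT
3: · MOVLS
4: ✓ CMP  NZCV=0010
5: · MOVLS
6: ✓ ADDGE  r2←0xcc
7: ✓ ADDGT  r1←0x47

VAL = 0x47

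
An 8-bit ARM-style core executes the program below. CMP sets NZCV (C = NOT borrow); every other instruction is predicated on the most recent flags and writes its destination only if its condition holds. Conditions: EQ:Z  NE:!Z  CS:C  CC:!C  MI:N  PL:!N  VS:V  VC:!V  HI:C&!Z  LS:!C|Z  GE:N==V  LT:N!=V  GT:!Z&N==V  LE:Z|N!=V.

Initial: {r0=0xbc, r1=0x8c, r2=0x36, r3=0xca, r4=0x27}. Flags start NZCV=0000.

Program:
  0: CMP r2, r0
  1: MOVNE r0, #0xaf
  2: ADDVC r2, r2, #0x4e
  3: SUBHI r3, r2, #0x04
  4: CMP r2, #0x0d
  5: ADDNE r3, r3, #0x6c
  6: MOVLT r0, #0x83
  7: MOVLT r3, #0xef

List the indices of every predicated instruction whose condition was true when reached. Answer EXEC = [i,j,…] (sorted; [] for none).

[0] flags=0000 → (cmp)
[1] flags=0000 NE?T → r0=0xaf
[2] flags=0000 VC?T → r2=0x84
[3] flags=0000 HI?F → skip
[4] flags=0011 → (cmp)
[5] flags=0011 NE?T → r3=0x36
[6] flags=0011 LT?T → r0=0x83
[7] flags=0011 LT?T → r3=0xef

EXEC = [1,2,5,6,7]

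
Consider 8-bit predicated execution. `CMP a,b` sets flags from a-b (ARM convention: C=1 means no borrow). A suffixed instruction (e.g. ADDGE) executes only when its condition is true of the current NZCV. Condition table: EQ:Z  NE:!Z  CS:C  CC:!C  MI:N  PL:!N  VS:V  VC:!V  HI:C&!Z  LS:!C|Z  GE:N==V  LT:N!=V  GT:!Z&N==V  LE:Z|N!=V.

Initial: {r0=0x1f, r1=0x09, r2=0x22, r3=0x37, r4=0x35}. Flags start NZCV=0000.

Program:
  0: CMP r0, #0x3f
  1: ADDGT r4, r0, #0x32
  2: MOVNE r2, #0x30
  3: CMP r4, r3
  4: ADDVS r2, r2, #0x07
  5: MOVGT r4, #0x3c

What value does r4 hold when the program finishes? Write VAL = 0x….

[0] flags=1000 → (cmp)
[1] flags=1000 GT?F → skip
[2] flags=1000 NE?T → r2=0x30
[3] flags=1000 → (cmp)
[4] flags=1000 VS?F → skip
[5] flags=1000 GT?F → skip

VAL = 0x35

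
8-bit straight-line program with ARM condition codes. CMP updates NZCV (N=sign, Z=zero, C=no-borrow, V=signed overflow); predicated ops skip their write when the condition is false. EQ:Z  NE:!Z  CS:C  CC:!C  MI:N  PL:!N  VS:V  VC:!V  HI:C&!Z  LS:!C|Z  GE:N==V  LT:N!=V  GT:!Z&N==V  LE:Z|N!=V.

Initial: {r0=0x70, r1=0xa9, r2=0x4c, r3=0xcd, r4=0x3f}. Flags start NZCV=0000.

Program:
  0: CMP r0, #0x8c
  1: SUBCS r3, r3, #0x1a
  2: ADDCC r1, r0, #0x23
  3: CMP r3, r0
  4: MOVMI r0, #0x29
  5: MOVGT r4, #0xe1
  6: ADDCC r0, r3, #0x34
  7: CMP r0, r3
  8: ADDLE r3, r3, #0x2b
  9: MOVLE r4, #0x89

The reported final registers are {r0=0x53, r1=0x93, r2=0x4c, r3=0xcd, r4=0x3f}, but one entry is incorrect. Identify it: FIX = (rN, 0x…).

FIX = (r0, 0x70)

[0] flags=1001 → (cmp)
[1] flags=1001 CS?F → skip
[2] flags=1001 CC?T → r1=0x93
[3] flags=0011 → (cmp)
[4] flags=0011 MI?F → skip
[5] flags=0011 GT?F → skip
[6] flags=0011 CC?F → skip
[7] flags=1001 → (cmp)
[8] flags=1001 LE?F → skip
[9] flags=1001 LE?F → skip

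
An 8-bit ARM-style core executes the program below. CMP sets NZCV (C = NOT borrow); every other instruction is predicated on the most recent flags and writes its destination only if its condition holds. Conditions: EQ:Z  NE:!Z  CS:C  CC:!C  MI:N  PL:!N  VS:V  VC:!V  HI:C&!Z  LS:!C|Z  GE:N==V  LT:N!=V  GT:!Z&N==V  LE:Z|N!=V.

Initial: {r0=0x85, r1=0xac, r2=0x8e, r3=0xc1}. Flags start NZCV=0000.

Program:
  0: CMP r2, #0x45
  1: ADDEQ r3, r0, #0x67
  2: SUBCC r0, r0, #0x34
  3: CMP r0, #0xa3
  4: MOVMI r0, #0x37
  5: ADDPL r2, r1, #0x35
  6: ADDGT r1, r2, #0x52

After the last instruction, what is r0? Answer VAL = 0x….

[0] flags=0011 → (cmp)
[1] flags=0011 EQ?F → skip
[2] flags=0011 CC?F → skip
[3] flags=1000 → (cmp)
[4] flags=1000 MI?T → r0=0x37
[5] flags=1000 PL?F → skip
[6] flags=1000 GT?F → skip

VAL = 0x37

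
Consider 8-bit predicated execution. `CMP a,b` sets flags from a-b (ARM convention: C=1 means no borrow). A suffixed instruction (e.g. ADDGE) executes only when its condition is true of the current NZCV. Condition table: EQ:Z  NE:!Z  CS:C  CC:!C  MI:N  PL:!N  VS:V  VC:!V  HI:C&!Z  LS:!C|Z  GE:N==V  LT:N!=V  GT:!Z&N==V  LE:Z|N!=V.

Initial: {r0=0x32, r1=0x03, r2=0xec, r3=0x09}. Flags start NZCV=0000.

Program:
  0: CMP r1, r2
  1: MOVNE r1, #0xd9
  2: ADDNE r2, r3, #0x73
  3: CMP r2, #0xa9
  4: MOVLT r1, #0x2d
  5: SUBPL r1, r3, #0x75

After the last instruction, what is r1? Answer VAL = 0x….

[0] flags=0000 → (cmp)
[1] flags=0000 NE?T → r1=0xd9
[2] flags=0000 NE?T → r2=0x7c
[3] flags=1001 → (cmp)
[4] flags=1001 LT?F → skip
[5] flags=1001 PL?F → skip

VAL = 0xd9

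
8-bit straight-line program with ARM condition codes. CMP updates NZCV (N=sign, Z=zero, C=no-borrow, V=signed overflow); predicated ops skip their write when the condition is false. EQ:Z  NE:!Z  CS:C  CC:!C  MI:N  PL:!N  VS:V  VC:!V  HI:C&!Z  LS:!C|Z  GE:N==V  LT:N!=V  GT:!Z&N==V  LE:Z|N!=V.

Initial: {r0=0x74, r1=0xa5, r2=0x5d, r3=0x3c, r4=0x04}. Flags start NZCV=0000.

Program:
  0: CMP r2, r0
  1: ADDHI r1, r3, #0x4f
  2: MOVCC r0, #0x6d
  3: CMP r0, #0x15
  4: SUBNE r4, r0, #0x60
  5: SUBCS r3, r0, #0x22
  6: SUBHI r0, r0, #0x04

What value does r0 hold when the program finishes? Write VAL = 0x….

0: ✓ CMP  NZCV=1000
1: · ADDHI
2: ✓ MOVCC  r0←0x6d
3: ✓ CMP  NZCV=0010
4: ✓ SUBNE  r4←0x0d
5: ✓ SUBCS  r3←0x4b
6: ✓ SUBHI  r0←0x69

VAL = 0x69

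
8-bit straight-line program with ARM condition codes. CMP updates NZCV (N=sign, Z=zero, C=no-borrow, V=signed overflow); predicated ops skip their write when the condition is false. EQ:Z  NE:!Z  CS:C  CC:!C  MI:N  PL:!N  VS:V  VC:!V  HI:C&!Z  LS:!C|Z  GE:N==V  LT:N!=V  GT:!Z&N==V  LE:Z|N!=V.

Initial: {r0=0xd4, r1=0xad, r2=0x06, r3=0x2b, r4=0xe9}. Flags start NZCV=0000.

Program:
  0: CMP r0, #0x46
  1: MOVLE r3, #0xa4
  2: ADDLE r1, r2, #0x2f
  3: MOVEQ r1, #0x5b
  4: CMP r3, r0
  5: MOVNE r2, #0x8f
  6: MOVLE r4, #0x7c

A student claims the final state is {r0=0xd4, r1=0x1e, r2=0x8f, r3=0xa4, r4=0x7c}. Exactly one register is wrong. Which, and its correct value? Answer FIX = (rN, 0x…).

0: ✓ CMP  NZCV=1010
1: ✓ MOVLE  r3←0xa4
2: ✓ ADDLE  r1←0x35
3: · MOVEQ
4: ✓ CMP  NZCV=1000
5: ✓ MOVNE  r2←0x8f
6: ✓ MOVLE  r4←0x7c

FIX = (r1, 0x35)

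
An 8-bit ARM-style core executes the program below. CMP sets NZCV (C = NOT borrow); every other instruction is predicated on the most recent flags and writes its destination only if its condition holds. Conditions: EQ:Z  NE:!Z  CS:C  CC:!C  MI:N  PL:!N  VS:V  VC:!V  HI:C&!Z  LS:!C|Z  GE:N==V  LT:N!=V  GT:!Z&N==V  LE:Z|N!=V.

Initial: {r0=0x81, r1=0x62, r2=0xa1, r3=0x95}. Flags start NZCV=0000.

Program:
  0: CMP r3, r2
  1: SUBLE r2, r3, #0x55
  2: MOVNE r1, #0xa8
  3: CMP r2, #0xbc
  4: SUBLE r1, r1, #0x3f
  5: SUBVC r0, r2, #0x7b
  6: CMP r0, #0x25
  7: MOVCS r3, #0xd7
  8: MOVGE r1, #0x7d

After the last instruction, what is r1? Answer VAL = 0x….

[0] flags=1000 → (cmp)
[1] flags=1000 LE?T → r2=0x40
[2] flags=1000 NE?T → r1=0xa8
[3] flags=1001 → (cmp)
[4] flags=1001 LE?F → skip
[5] flags=1001 VC?F → skip
[6] flags=0011 → (cmp)
[7] flags=0011 CS?T → r3=0xd7
[8] flags=0011 GE?F → skip

VAL = 0xa8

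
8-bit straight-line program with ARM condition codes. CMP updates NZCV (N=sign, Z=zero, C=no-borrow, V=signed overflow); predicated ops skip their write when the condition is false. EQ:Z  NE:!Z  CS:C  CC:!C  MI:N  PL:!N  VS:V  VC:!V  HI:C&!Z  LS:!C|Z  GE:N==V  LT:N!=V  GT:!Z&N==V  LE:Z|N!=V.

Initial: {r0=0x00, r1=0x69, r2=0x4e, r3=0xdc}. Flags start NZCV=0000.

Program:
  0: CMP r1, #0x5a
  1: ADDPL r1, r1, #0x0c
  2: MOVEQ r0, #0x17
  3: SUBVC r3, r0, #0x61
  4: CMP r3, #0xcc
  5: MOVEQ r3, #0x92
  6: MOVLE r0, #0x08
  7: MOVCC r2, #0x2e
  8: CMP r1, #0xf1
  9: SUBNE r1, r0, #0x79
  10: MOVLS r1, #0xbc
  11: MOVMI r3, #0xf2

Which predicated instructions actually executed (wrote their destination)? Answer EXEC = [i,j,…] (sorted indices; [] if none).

EXEC = [1,3,6,7,9,10,11]

[0] flags=0010 → (cmp)
[1] flags=0010 PL?T → r1=0x75
[2] flags=0010 EQ?F → skip
[3] flags=0010 VC?T → r3=0x9f
[4] flags=1000 → (cmp)
[5] flags=1000 EQ?F → skip
[6] flags=1000 LE?T → r0=0x08
[7] flags=1000 CC?T → r2=0x2e
[8] flags=1001 → (cmp)
[9] flags=1001 NE?T → r1=0x8f
[10] flags=1001 LS?T → r1=0xbc
[11] flags=1001 MI?T → r3=0xf2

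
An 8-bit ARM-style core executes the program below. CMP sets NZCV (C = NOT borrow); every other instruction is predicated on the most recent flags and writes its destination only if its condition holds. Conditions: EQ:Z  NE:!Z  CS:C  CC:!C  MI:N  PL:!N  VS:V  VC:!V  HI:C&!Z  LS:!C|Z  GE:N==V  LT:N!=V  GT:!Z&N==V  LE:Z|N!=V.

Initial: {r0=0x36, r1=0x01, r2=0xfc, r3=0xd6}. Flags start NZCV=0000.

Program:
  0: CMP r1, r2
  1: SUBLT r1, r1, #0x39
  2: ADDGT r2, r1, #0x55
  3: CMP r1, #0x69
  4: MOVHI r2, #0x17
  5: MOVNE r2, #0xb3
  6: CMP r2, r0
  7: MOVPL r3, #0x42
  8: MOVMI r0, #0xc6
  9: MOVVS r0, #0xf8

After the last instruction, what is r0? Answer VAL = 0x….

[0] flags=0000 → (cmp)
[1] flags=0000 LT?F → skip
[2] flags=0000 GT?T → r2=0x56
[3] flags=1000 → (cmp)
[4] flags=1000 HI?F → skip
[5] flags=1000 NE?T → r2=0xb3
[6] flags=0011 → (cmp)
[7] flags=0011 PL?T → r3=0x42
[8] flags=0011 MI?F → skip
[9] flags=0011 VS?T → r0=0xf8

VAL = 0xf8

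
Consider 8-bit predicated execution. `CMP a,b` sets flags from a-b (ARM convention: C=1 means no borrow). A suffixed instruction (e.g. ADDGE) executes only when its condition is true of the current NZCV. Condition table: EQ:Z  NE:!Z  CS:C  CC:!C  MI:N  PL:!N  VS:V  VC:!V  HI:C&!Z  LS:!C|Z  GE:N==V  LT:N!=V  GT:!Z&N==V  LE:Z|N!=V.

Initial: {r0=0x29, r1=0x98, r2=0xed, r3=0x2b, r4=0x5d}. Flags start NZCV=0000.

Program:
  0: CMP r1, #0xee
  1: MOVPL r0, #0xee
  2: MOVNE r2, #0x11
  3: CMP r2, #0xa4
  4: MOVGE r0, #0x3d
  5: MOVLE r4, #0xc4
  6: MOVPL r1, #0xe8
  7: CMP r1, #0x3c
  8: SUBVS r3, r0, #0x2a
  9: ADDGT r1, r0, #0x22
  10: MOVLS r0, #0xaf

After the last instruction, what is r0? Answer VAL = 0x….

0: ✓ CMP  NZCV=1000
1: · MOVPL
2: ✓ MOVNE  r2←0x11
3: ✓ CMP  NZCV=0000
4: ✓ MOVGE  r0←0x3d
5: · MOVLE
6: ✓ MOVPL  r1←0xe8
7: ✓ CMP  NZCV=1010
8: · SUBVS
9: · ADDGT
10: · MOVLS

VAL = 0x3d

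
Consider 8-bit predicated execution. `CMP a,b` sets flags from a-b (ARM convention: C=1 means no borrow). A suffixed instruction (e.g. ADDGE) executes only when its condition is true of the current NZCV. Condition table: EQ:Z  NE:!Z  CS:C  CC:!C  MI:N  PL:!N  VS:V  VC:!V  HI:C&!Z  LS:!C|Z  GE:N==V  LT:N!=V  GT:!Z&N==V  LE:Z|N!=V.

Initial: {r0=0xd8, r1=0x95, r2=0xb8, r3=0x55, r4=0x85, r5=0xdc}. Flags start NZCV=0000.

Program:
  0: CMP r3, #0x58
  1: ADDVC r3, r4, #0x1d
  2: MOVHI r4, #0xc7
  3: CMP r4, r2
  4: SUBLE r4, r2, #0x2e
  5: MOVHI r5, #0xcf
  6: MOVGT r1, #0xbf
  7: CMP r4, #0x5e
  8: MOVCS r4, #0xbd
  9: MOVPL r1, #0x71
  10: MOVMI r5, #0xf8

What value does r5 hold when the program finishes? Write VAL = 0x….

VAL = 0xdc

[0] flags=1000 → (cmp)
[1] flags=1000 VC?T → r3=0xa2
[2] flags=1000 HI?F → skip
[3] flags=1000 → (cmp)
[4] flags=1000 LE?T → r4=0x8a
[5] flags=1000 HI?F → skip
[6] flags=1000 GT?F → skip
[7] flags=0011 → (cmp)
[8] flags=0011 CS?T → r4=0xbd
[9] flags=0011 PL?T → r1=0x71
[10] flags=0011 MI?F → skip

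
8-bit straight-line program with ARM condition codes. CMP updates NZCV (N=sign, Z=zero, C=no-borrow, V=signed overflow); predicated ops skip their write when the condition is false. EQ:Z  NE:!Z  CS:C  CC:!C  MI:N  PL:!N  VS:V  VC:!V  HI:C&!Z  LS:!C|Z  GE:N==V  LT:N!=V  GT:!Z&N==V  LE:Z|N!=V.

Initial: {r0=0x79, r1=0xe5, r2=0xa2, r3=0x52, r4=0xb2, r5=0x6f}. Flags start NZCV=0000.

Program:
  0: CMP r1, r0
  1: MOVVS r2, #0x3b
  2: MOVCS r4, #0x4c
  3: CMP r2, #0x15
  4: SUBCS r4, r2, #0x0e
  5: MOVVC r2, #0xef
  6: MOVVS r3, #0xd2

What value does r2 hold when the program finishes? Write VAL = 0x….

VAL = 0xef

0: ✓ CMP  NZCV=0011
1: ✓ MOVVS  r2←0x3b
2: ✓ MOVCS  r4←0x4c
3: ✓ CMP  NZCV=0010
4: ✓ SUBCS  r4←0x2d
5: ✓ MOVVC  r2←0xef
6: · MOVVS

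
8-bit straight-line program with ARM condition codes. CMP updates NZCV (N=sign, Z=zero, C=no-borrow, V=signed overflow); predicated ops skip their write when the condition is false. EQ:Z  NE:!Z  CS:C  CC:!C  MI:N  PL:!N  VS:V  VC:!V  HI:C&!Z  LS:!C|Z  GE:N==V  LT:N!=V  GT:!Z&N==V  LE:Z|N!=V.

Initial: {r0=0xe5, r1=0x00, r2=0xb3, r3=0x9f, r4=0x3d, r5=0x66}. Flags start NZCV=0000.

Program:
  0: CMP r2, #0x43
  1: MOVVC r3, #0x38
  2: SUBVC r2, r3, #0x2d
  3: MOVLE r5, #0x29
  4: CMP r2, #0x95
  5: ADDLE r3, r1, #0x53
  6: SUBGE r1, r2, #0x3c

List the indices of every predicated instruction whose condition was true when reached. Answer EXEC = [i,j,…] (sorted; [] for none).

0: ✓ CMP  NZCV=0011
1: · MOVVC
2: · SUBVC
3: ✓ MOVLE  r5←0x29
4: ✓ CMP  NZCV=0010
5: · ADDLE
6: ✓ SUBGE  r1←0x77

EXEC = [3,6]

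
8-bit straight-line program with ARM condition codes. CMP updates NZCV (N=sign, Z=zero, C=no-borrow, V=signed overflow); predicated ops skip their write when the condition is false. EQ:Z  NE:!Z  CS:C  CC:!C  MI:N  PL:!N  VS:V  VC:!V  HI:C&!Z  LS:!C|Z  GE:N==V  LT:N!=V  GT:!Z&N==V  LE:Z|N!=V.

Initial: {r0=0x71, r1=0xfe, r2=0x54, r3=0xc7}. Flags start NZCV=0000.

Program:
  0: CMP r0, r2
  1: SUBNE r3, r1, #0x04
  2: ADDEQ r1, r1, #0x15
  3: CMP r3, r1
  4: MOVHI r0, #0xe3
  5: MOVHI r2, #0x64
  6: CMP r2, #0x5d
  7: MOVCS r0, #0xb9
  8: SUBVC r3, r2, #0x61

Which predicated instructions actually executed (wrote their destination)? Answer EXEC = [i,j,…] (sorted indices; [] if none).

EXEC = [1,8]

[0] flags=0010 → (cmp)
[1] flags=0010 NE?T → r3=0xfa
[2] flags=0010 EQ?F → skip
[3] flags=1000 → (cmp)
[4] flags=1000 HI?F → skip
[5] flags=1000 HI?F → skip
[6] flags=1000 → (cmp)
[7] flags=1000 CS?F → skip
[8] flags=1000 VC?T → r3=0xf3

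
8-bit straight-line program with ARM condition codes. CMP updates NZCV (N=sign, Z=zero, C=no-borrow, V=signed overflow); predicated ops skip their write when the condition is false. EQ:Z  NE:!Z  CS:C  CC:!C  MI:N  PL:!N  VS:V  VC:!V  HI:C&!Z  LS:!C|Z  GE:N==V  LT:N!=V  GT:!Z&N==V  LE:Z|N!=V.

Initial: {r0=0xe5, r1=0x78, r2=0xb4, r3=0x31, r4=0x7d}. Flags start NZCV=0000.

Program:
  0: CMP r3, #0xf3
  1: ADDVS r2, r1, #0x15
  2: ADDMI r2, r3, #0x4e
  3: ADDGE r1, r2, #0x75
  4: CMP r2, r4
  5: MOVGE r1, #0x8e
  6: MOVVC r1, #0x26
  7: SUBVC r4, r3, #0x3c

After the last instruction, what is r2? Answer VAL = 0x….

0: ✓ CMP  NZCV=0000
1: · ADDVS
2: · ADDMI
3: ✓ ADDGE  r1←0x29
4: ✓ CMP  NZCV=0011
5: · MOVGE
6: · MOVVC
7: · SUBVC

VAL = 0xb4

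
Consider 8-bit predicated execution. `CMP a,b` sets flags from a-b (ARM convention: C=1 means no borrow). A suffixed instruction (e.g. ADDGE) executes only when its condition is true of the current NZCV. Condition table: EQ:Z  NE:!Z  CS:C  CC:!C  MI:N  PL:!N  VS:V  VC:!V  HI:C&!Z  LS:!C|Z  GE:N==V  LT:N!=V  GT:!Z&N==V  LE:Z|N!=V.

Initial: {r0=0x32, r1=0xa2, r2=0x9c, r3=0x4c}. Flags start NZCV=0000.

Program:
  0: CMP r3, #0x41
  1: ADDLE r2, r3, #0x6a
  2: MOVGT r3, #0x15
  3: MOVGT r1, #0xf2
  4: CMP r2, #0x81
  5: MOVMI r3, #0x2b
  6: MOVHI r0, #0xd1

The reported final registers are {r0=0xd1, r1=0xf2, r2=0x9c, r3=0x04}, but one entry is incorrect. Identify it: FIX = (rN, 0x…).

[0] flags=0010 → (cmp)
[1] flags=0010 LE?F → skip
[2] flags=0010 GT?T → r3=0x15
[3] flags=0010 GT?T → r1=0xf2
[4] flags=0010 → (cmp)
[5] flags=0010 MI?F → skip
[6] flags=0010 HI?T → r0=0xd1

FIX = (r3, 0x15)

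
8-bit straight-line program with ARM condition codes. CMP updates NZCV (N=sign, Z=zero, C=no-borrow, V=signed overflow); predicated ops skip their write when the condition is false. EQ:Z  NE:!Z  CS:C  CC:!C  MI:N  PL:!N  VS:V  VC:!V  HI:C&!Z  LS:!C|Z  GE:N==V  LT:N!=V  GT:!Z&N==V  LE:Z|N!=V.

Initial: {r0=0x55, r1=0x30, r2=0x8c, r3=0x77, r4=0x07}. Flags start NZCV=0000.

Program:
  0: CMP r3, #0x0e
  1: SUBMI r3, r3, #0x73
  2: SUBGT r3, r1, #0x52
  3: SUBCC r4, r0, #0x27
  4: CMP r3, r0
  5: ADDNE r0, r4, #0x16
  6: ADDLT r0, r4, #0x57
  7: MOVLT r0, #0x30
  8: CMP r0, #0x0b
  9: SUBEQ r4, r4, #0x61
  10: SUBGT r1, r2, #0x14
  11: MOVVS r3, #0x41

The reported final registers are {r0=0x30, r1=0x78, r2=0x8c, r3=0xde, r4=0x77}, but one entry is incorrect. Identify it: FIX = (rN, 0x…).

FIX = (r4, 0x07)

[0] flags=0010 → (cmp)
[1] flags=0010 MI?F → skip
[2] flags=0010 GT?T → r3=0xde
[3] flags=0010 CC?F → skip
[4] flags=1010 → (cmp)
[5] flags=1010 NE?T → r0=0x1d
[6] flags=1010 LT?T → r0=0x5e
[7] flags=1010 LT?T → r0=0x30
[8] flags=0010 → (cmp)
[9] flags=0010 EQ?F → skip
[10] flags=0010 GT?T → r1=0x78
[11] flags=0010 VS?F → skip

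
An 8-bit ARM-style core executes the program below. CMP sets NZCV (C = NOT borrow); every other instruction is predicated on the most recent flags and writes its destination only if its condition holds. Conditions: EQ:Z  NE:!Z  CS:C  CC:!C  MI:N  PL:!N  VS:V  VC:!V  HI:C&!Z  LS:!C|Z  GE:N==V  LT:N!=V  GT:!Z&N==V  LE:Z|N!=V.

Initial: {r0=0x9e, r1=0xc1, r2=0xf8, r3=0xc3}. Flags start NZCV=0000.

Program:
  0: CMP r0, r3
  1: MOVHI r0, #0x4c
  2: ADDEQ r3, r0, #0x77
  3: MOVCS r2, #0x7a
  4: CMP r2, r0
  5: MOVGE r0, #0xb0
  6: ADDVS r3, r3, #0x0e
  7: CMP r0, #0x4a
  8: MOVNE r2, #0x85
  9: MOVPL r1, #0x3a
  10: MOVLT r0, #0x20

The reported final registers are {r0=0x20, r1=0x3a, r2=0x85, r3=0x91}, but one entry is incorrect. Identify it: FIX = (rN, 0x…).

FIX = (r3, 0xc3)

0: ✓ CMP  NZCV=1000
1: · MOVHI
2: · ADDEQ
3: · MOVCS
4: ✓ CMP  NZCV=0010
5: ✓ MOVGE  r0←0xb0
6: · ADDVS
7: ✓ CMP  NZCV=0011
8: ✓ MOVNE  r2←0x85
9: ✓ MOVPL  r1←0x3a
10: ✓ MOVLT  r0←0x20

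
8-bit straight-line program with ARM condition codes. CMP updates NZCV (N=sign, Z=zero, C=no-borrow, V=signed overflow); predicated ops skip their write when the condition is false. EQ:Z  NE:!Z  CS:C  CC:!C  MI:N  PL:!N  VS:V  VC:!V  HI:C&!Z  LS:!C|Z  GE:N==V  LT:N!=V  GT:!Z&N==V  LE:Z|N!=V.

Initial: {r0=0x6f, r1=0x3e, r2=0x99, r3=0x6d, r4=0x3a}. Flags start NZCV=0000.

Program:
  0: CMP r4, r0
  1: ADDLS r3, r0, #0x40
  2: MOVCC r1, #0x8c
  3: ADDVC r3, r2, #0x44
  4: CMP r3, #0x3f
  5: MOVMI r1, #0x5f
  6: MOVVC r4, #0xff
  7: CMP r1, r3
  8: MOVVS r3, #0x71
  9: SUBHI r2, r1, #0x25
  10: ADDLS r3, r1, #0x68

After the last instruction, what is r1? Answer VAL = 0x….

0: ✓ CMP  NZCV=1000
1: ✓ ADDLS  r3←0xaf
2: ✓ MOVCC  r1←0x8c
3: ✓ ADDVC  r3←0xdd
4: ✓ CMP  NZCV=1010
5: ✓ MOVMI  r1←0x5f
6: ✓ MOVVC  r4←0xff
7: ✓ CMP  NZCV=1001
8: ✓ MOVVS  r3←0x71
9: · SUBHI
10: ✓ ADDLS  r3←0xc7

VAL = 0x5f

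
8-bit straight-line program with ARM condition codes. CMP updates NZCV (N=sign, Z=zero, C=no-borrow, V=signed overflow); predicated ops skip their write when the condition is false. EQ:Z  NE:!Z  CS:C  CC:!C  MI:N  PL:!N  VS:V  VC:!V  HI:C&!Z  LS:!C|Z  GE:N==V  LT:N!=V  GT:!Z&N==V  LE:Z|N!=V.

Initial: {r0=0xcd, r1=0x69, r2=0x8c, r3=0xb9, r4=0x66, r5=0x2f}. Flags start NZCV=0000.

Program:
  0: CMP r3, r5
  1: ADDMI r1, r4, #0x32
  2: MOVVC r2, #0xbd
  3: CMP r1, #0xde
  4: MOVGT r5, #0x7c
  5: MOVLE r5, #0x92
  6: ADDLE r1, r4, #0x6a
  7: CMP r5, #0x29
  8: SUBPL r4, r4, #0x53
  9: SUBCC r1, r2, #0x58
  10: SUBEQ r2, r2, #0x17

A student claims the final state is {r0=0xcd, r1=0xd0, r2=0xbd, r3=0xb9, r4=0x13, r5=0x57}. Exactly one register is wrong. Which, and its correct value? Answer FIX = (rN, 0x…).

FIX = (r5, 0x92)

0: ✓ CMP  NZCV=1010
1: ✓ ADDMI  r1←0x98
2: ✓ MOVVC  r2←0xbd
3: ✓ CMP  NZCV=1000
4: · MOVGT
5: ✓ MOVLE  r5←0x92
6: ✓ ADDLE  r1←0xd0
7: ✓ CMP  NZCV=0011
8: ✓ SUBPL  r4←0x13
9: · SUBCC
10: · SUBEQ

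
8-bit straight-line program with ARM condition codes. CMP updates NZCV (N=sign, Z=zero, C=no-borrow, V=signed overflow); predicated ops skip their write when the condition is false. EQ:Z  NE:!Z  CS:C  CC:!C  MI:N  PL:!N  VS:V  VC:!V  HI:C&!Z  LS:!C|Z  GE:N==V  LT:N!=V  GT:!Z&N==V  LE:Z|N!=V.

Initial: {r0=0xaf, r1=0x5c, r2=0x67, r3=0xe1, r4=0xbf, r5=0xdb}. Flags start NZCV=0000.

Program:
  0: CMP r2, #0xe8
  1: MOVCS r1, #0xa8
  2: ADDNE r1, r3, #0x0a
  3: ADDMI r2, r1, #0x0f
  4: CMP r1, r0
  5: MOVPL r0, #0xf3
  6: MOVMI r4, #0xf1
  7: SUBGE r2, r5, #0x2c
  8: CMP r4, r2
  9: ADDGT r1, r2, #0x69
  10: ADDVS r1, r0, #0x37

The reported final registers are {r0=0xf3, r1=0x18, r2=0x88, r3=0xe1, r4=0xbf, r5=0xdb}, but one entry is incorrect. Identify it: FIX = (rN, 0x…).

FIX = (r2, 0xaf)

[0] flags=0000 → (cmp)
[1] flags=0000 CS?F → skip
[2] flags=0000 NE?T → r1=0xeb
[3] flags=0000 MI?F → skip
[4] flags=0010 → (cmp)
[5] flags=0010 PL?T → r0=0xf3
[6] flags=0010 MI?F → skip
[7] flags=0010 GE?T → r2=0xaf
[8] flags=0010 → (cmp)
[9] flags=0010 GT?T → r1=0x18
[10] flags=0010 VS?F → skip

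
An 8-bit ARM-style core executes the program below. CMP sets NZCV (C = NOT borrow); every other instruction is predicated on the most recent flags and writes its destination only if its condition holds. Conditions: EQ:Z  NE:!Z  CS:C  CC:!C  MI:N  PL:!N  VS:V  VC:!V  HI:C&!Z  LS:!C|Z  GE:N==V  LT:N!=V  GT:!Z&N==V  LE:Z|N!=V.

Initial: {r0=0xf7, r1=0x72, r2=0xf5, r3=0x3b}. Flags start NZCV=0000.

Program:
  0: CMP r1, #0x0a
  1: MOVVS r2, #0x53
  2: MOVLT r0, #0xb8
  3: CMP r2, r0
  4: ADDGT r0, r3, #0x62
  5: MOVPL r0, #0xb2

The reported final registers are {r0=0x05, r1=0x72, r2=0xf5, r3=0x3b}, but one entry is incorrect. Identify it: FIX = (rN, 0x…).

0: ✓ CMP  NZCV=0010
1: · MOVVS
2: · MOVLT
3: ✓ CMP  NZCV=1000
4: · ADDGT
5: · MOVPL

FIX = (r0, 0xf7)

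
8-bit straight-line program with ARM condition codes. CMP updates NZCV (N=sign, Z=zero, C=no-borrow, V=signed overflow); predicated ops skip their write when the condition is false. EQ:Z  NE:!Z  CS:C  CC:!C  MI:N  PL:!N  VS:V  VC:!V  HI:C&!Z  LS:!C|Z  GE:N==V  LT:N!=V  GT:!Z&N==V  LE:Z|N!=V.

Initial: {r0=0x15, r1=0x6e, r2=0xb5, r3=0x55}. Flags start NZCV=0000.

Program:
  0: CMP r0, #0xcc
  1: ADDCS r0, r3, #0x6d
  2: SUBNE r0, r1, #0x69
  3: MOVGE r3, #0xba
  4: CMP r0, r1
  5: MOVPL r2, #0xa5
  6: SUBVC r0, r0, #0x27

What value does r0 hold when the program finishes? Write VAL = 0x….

[0] flags=0000 → (cmp)
[1] flags=0000 CS?F → skip
[2] flags=0000 NE?T → r0=0x05
[3] flags=0000 GE?T → r3=0xba
[4] flags=1000 → (cmp)
[5] flags=1000 PL?F → skip
[6] flags=1000 VC?T → r0=0xde

VAL = 0xde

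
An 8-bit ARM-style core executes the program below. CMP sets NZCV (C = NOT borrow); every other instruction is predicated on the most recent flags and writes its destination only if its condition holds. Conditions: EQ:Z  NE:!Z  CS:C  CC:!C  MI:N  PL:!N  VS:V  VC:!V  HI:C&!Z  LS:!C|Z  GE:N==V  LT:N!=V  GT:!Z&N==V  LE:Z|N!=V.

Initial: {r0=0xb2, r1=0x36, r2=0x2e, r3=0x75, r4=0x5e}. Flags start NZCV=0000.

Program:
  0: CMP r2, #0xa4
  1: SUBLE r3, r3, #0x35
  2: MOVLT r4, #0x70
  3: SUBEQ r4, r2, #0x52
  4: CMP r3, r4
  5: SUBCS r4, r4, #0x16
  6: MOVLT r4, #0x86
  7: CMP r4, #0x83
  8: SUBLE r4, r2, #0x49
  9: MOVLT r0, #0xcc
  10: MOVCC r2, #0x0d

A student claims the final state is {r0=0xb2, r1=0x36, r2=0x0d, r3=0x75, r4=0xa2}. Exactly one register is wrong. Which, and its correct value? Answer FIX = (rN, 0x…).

0: ✓ CMP  NZCV=1001
1: · SUBLE
2: · MOVLT
3: · SUBEQ
4: ✓ CMP  NZCV=0010
5: ✓ SUBCS  r4←0x48
6: · MOVLT
7: ✓ CMP  NZCV=1001
8: · SUBLE
9: · MOVLT
10: ✓ MOVCC  r2←0x0d

FIX = (r4, 0x48)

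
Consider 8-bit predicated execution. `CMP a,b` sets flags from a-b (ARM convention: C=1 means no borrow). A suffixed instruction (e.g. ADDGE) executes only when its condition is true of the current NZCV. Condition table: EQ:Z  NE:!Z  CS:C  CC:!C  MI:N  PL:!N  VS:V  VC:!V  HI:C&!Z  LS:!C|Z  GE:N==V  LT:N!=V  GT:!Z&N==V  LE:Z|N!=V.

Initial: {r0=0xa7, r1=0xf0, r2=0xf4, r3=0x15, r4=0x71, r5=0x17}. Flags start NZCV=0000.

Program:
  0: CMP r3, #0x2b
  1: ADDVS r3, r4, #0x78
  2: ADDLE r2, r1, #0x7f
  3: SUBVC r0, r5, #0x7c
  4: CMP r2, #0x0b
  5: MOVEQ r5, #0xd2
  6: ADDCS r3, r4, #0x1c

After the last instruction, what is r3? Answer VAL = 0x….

VAL = 0x8d

0: ✓ CMP  NZCV=1000
1: · ADDVS
2: ✓ ADDLE  r2←0x6f
3: ✓ SUBVC  r0←0x9b
4: ✓ CMP  NZCV=0010
5: · MOVEQ
6: ✓ ADDCS  r3←0x8d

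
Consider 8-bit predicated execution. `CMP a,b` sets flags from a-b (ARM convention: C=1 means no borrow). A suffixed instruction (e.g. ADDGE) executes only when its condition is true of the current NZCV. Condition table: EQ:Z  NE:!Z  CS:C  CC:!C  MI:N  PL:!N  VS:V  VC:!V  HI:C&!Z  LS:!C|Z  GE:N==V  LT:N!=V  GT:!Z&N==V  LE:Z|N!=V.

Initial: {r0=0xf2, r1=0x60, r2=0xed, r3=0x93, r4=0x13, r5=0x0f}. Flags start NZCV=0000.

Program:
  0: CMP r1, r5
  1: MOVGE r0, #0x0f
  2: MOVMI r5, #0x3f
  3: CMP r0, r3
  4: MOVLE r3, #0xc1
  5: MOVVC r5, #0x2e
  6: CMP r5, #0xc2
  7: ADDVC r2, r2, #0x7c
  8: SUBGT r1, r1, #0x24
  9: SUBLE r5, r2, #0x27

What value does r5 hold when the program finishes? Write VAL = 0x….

VAL = 0x2e

0: ✓ CMP  NZCV=0010
1: ✓ MOVGE  r0←0x0f
2: · MOVMI
3: ✓ CMP  NZCV=0000
4: · MOVLE
5: ✓ MOVVC  r5←0x2e
6: ✓ CMP  NZCV=0000
7: ✓ ADDVC  r2←0x69
8: ✓ SUBGT  r1←0x3c
9: · SUBLE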